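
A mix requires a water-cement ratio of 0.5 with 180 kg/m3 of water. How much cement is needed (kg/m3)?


Cement = water / (w/c)
= 180 / 0.5
= 360.0 kg/m3

360.0


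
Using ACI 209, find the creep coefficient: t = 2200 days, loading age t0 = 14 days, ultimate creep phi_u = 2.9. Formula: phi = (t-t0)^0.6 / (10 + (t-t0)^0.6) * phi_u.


dt = 2200 - 14 = 2186
phi = 2186^0.6 / (10 + 2186^0.6) * 2.9
= 2.638

2.638


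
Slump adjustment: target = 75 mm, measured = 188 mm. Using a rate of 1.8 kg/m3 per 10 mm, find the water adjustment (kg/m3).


Difference = 75 - 188 = -113 mm
Water adjustment = -113 * 1.8 / 10 = -20.3 kg/m3

-20.3


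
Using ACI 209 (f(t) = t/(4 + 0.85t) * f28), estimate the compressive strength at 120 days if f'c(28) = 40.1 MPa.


f(120) = 120 / (4 + 0.85 * 120) * 40.1
= 120 / 106.0 * 40.1
= 45.4 MPa

45.4


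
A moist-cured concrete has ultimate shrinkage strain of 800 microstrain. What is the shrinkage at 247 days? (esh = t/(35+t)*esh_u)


esh(247) = 247 / (35 + 247) * 800
= 247 / 282 * 800
= 700.7 microstrain

700.7


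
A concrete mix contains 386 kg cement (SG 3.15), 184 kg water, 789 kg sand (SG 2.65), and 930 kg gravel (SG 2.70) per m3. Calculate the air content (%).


Vol cement = 386 / (3.15 * 1000) = 0.12254 m3
Vol water = 184 / 1000 = 0.184 m3
Vol sand = 789 / (2.65 * 1000) = 0.297736 m3
Vol gravel = 930 / (2.70 * 1000) = 0.344444 m3
Total solid + water volume = 0.94872 m3
Air = (1 - 0.94872) * 100 = 5.13%

5.13


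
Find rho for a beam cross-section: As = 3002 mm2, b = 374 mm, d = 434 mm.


rho = As / (b * d)
= 3002 / (374 * 434)
= 0.0185

0.0185


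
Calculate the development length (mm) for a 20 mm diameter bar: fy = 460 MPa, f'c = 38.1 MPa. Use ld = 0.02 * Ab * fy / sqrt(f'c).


Ab = pi * 20^2 / 4 = 314.159 mm2
ld = 0.02 * 314.159 * 460 / sqrt(38.1)
= 468.2 mm

468.2


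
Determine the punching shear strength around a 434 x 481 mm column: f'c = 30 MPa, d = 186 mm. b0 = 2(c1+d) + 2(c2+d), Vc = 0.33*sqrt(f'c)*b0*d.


b0 = 2*(434 + 186) + 2*(481 + 186) = 2574 mm
Vc = 0.33 * sqrt(30) * 2574 * 186 / 1000
= 865.36 kN

865.36


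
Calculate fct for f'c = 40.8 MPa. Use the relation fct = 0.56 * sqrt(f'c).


fct = 0.56 * sqrt(40.8)
= 0.56 * 6.387
= 3.577 MPa

3.577


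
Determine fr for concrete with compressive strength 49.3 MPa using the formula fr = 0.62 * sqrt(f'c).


fr = 0.62 * sqrt(49.3)
= 4.353 MPa

4.353


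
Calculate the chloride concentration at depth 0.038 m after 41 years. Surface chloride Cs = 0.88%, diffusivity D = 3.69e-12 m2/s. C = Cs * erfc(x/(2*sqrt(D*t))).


t_seconds = 41 * 365.25 * 24 * 3600 = 1293861600.0 s
arg = 0.038 / (2 * sqrt(3.69e-12 * 1293861600.0))
= 0.275
erfc(0.275) = 0.6974
C = 0.88 * 0.6974 = 0.6137%

0.6137


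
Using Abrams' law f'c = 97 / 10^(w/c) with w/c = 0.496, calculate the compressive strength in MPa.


f'c = 97 / 10^0.496
= 97 / 3.133
= 30.96 MPa

30.96


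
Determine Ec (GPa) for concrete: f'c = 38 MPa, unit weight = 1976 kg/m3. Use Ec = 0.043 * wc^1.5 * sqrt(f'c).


Ec = 0.043 * 1976^1.5 * sqrt(38) / 1000
= 23.28 GPa

23.28


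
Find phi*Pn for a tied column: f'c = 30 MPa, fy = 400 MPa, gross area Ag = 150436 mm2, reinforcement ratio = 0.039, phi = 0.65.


Ast = rho * Ag = 0.039 * 150436 = 5867.004 mm2
phi*Pn = 0.65 * 0.80 * (0.85 * 30 * (150436 - 5867.004) + 400 * 5867.004) / 1000
= 3137.32 kN

3137.32


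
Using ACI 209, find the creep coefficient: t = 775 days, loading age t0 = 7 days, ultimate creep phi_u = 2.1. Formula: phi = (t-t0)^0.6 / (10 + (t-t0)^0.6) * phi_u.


dt = 775 - 7 = 768
phi = 768^0.6 / (10 + 768^0.6) * 2.1
= 1.771

1.771


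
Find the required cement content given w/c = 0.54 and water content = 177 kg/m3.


Cement = water / (w/c)
= 177 / 0.54
= 327.8 kg/m3

327.8


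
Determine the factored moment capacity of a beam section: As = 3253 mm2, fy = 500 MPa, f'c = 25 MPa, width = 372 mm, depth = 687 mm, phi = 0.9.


a = As * fy / (0.85 * f'c * b)
= 3253 * 500 / (0.85 * 25 * 372)
= 205.7559 mm
Mn = As * fy * (d - a/2) / 10^6
= 950.0746 kN-m
phi*Mn = 0.9 * 950.0746 = 855.07 kN-m

855.07


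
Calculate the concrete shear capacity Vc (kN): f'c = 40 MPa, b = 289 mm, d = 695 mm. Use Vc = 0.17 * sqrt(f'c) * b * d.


Vc = 0.17 * sqrt(40) * 289 * 695 / 1000
= 215.95 kN

215.95


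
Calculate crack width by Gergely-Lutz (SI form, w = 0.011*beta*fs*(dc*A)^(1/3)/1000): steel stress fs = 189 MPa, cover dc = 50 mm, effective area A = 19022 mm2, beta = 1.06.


w = 0.011 * beta * fs * (dc * A)^(1/3) / 1000
= 0.011 * 1.06 * 189 * (50 * 19022)^(1/3) / 1000
= 0.217 mm

0.217


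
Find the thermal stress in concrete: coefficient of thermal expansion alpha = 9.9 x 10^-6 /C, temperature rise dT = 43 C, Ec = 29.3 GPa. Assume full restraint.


sigma = alpha * dT * Ec
= 9.9e-6 * 43 * 29.3 * 1000
= 12.473 MPa

12.473


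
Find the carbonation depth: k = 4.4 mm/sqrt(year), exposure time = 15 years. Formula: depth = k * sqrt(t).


depth = k * sqrt(t)
= 4.4 * sqrt(15)
= 17.04 mm

17.04


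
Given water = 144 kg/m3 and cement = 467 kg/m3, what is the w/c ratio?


w/c = water / cement
w/c = 144 / 467 = 0.308

0.308


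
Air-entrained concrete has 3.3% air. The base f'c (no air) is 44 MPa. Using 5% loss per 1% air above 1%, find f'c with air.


Strength loss = (3.3 - 1) * 5 = 11.5%
f'c = 44 * (1 - 11.5/100)
= 38.94 MPa

38.94


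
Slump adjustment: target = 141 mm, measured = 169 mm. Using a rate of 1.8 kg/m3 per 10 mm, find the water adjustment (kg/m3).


Difference = 141 - 169 = -28 mm
Water adjustment = -28 * 1.8 / 10 = -5.0 kg/m3

-5.0


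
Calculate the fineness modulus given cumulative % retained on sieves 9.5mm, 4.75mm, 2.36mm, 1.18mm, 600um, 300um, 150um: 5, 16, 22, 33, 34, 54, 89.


FM = sum(cumulative % retained) / 100
= 253 / 100
= 2.53

2.53


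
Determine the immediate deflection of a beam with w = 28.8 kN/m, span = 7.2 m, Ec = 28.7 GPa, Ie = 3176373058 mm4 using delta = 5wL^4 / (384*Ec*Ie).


Convert: L = 7.2 m = 7200 mm, Ec = 28.7 GPa = 28700 MPa
delta = 5 * 28.8 * 7200^4 / (384 * 28700 * 3176373058)
= 11.05 mm

11.05


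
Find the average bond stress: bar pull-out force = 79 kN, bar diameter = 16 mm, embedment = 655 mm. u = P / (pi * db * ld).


u = P / (pi * db * ld)
= 79 * 1000 / (pi * 16 * 655)
= 2.399 MPa

2.399


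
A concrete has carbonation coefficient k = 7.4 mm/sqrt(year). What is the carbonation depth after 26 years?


depth = k * sqrt(t)
= 7.4 * sqrt(26)
= 37.73 mm

37.73


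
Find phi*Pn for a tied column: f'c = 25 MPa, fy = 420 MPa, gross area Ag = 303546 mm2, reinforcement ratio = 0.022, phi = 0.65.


Ast = rho * Ag = 0.022 * 303546 = 6678.012 mm2
phi*Pn = 0.65 * 0.80 * (0.85 * 25 * (303546 - 6678.012) + 420 * 6678.012) / 1000
= 4738.87 kN

4738.87


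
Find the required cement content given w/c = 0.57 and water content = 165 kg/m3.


Cement = water / (w/c)
= 165 / 0.57
= 289.5 kg/m3

289.5


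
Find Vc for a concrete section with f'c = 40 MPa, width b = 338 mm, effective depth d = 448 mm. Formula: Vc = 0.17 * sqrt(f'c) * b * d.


Vc = 0.17 * sqrt(40) * 338 * 448 / 1000
= 162.81 kN

162.81


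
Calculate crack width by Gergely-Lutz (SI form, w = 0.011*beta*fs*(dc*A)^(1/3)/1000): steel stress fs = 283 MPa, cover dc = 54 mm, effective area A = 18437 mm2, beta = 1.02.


w = 0.011 * beta * fs * (dc * A)^(1/3) / 1000
= 0.011 * 1.02 * 283 * (54 * 18437)^(1/3) / 1000
= 0.317 mm

0.317


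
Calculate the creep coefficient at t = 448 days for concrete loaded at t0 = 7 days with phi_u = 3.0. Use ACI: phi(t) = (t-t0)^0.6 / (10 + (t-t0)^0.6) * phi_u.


dt = 448 - 7 = 441
phi = 441^0.6 / (10 + 441^0.6) * 3.0
= 2.383

2.383


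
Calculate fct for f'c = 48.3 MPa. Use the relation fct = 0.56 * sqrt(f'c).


fct = 0.56 * sqrt(48.3)
= 0.56 * 6.95
= 3.892 MPa

3.892


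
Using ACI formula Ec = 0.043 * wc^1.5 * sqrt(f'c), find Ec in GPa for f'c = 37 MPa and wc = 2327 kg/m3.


Ec = 0.043 * 2327^1.5 * sqrt(37) / 1000
= 29.36 GPa

29.36


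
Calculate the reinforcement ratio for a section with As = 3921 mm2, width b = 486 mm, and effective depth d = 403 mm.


rho = As / (b * d)
= 3921 / (486 * 403)
= 0.02

0.02


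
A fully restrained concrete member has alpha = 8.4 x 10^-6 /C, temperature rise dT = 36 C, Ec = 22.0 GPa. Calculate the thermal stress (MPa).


sigma = alpha * dT * Ec
= 8.4e-6 * 36 * 22.0 * 1000
= 6.653 MPa

6.653


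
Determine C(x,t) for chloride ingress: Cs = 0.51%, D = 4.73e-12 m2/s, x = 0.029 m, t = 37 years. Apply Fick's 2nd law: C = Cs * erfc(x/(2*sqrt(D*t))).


t_seconds = 37 * 365.25 * 24 * 3600 = 1167631200.0 s
arg = 0.029 / (2 * sqrt(4.73e-12 * 1167631200.0))
= 0.1951
erfc(0.1951) = 0.7826
C = 0.51 * 0.7826 = 0.3991%

0.3991


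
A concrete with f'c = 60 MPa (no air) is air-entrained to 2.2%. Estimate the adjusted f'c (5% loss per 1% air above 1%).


Strength loss = (2.2 - 1) * 5 = 6.0%
f'c = 60 * (1 - 6.0/100)
= 56.4 MPa

56.4


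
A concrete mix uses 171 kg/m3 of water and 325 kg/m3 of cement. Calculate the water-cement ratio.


w/c = water / cement
w/c = 171 / 325 = 0.526

0.526


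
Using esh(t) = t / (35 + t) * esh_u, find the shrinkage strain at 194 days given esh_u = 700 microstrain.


esh(194) = 194 / (35 + 194) * 700
= 194 / 229 * 700
= 593.0 microstrain

593.0


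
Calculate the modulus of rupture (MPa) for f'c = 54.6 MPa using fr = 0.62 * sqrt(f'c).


fr = 0.62 * sqrt(54.6)
= 4.581 MPa

4.581


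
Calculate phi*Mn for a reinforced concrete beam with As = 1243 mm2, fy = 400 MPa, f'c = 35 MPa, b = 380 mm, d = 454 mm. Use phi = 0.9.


a = As * fy / (0.85 * f'c * b)
= 1243 * 400 / (0.85 * 35 * 380)
= 43.9805 mm
Mn = As * fy * (d - a/2) / 10^6
= 214.7952 kN-m
phi*Mn = 0.9 * 214.7952 = 193.32 kN-m

193.32


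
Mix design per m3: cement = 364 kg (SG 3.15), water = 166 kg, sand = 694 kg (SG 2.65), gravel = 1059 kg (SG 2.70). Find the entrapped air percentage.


Vol cement = 364 / (3.15 * 1000) = 0.115556 m3
Vol water = 166 / 1000 = 0.166 m3
Vol sand = 694 / (2.65 * 1000) = 0.261887 m3
Vol gravel = 1059 / (2.70 * 1000) = 0.392222 m3
Total solid + water volume = 0.935665 m3
Air = (1 - 0.935665) * 100 = 6.43%

6.43


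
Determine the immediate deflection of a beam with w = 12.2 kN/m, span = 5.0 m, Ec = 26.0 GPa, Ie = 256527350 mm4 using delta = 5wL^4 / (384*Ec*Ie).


Convert: L = 5.0 m = 5000 mm, Ec = 26.0 GPa = 26000 MPa
delta = 5 * 12.2 * 5000^4 / (384 * 26000 * 256527350)
= 14.89 mm

14.89


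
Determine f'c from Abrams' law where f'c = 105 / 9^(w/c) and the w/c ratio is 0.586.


f'c = 105 / 9^0.586
= 105 / 3.624
= 28.97 MPa

28.97


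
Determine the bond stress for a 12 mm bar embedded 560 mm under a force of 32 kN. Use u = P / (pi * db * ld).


u = P / (pi * db * ld)
= 32 * 1000 / (pi * 12 * 560)
= 1.516 MPa

1.516


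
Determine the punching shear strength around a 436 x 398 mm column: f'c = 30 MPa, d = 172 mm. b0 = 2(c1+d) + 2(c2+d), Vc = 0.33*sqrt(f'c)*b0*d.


b0 = 2*(436 + 172) + 2*(398 + 172) = 2356 mm
Vc = 0.33 * sqrt(30) * 2356 * 172 / 1000
= 732.45 kN

732.45


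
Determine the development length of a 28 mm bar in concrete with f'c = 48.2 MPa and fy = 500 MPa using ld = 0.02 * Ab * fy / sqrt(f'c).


Ab = pi * 28^2 / 4 = 615.752 mm2
ld = 0.02 * 615.752 * 500 / sqrt(48.2)
= 886.9 mm

886.9


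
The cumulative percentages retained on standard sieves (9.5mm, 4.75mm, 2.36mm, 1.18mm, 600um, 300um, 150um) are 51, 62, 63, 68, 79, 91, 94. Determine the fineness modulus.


FM = sum(cumulative % retained) / 100
= 508 / 100
= 5.08

5.08


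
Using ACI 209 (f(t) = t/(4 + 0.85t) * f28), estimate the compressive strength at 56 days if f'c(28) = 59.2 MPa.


f(56) = 56 / (4 + 0.85 * 56) * 59.2
= 56 / 51.6 * 59.2
= 64.25 MPa

64.25


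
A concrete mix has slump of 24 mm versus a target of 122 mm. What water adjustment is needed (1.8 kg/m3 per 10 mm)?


Difference = 122 - 24 = 98 mm
Water adjustment = 98 * 1.8 / 10 = 17.6 kg/m3

17.6


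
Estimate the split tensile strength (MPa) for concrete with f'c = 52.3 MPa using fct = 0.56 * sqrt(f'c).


fct = 0.56 * sqrt(52.3)
= 0.56 * 7.232
= 4.05 MPa

4.05


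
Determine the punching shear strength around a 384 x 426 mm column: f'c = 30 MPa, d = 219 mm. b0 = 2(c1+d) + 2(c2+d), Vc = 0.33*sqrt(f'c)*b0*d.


b0 = 2*(384 + 219) + 2*(426 + 219) = 2496 mm
Vc = 0.33 * sqrt(30) * 2496 * 219 / 1000
= 988.01 kN

988.01


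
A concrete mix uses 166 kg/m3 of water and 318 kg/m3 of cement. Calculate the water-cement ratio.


w/c = water / cement
w/c = 166 / 318 = 0.522

0.522


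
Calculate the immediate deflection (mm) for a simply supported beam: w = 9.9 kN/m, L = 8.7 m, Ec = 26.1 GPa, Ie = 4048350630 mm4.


Convert: L = 8.7 m = 8700 mm, Ec = 26.1 GPa = 26100 MPa
delta = 5 * 9.9 * 8700^4 / (384 * 26100 * 4048350630)
= 6.99 mm

6.99


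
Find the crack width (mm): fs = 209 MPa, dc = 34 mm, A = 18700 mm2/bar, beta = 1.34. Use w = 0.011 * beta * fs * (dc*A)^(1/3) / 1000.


w = 0.011 * beta * fs * (dc * A)^(1/3) / 1000
= 0.011 * 1.34 * 209 * (34 * 18700)^(1/3) / 1000
= 0.265 mm

0.265


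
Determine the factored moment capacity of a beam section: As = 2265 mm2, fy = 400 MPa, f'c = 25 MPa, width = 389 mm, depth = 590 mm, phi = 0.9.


a = As * fy / (0.85 * f'c * b)
= 2265 * 400 / (0.85 * 25 * 389)
= 109.6023 mm
Mn = As * fy * (d - a/2) / 10^6
= 484.8902 kN-m
phi*Mn = 0.9 * 484.8902 = 436.4 kN-m

436.4


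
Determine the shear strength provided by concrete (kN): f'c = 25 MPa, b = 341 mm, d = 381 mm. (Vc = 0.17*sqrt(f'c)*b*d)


Vc = 0.17 * sqrt(25) * 341 * 381 / 1000
= 110.43 kN

110.43


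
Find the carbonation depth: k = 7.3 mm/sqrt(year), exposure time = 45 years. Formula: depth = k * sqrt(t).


depth = k * sqrt(t)
= 7.3 * sqrt(45)
= 48.97 mm

48.97


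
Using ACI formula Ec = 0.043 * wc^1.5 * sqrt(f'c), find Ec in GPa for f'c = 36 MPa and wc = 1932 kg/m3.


Ec = 0.043 * 1932^1.5 * sqrt(36) / 1000
= 21.91 GPa

21.91


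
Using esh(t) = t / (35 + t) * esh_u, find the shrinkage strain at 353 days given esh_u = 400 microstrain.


esh(353) = 353 / (35 + 353) * 400
= 353 / 388 * 400
= 363.9 microstrain

363.9


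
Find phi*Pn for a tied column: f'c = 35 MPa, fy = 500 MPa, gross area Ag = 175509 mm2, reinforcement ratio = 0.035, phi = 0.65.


Ast = rho * Ag = 0.035 * 175509 = 6142.815 mm2
phi*Pn = 0.65 * 0.80 * (0.85 * 35 * (175509 - 6142.815) + 500 * 6142.815) / 1000
= 4217.23 kN

4217.23


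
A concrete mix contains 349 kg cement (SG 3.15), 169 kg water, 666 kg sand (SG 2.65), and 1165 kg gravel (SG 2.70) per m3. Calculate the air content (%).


Vol cement = 349 / (3.15 * 1000) = 0.110794 m3
Vol water = 169 / 1000 = 0.169 m3
Vol sand = 666 / (2.65 * 1000) = 0.251321 m3
Vol gravel = 1165 / (2.70 * 1000) = 0.431481 m3
Total solid + water volume = 0.962596 m3
Air = (1 - 0.962596) * 100 = 3.74%

3.74


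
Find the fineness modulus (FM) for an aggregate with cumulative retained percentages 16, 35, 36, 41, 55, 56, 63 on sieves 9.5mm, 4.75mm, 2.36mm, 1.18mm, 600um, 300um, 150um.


FM = sum(cumulative % retained) / 100
= 302 / 100
= 3.02

3.02


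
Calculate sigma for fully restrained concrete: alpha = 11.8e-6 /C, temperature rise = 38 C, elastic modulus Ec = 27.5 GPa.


sigma = alpha * dT * Ec
= 11.8e-6 * 38 * 27.5 * 1000
= 12.331 MPa

12.331


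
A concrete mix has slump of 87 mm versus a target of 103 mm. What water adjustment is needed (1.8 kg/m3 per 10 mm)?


Difference = 103 - 87 = 16 mm
Water adjustment = 16 * 1.8 / 10 = 2.9 kg/m3

2.9


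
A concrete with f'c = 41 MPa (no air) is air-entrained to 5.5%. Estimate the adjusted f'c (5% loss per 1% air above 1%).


Strength loss = (5.5 - 1) * 5 = 22.5%
f'c = 41 * (1 - 22.5/100)
= 31.78 MPa

31.78


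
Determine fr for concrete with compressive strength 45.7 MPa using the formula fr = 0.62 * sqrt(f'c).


fr = 0.62 * sqrt(45.7)
= 4.191 MPa

4.191


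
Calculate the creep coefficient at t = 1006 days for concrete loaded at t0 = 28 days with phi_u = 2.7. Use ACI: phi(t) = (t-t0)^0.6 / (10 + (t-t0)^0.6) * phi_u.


dt = 1006 - 28 = 978
phi = 978^0.6 / (10 + 978^0.6) * 2.7
= 2.326

2.326


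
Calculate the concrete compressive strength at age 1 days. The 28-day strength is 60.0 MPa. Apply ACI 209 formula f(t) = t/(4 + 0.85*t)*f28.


f(1) = 1 / (4 + 0.85 * 1) * 60.0
= 1 / 4.85 * 60.0
= 12.37 MPa

12.37


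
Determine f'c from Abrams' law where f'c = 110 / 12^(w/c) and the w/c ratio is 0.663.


f'c = 110 / 12^0.663
= 110 / 5.194
= 21.18 MPa

21.18


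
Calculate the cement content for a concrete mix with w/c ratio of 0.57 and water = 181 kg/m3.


Cement = water / (w/c)
= 181 / 0.57
= 317.5 kg/m3

317.5


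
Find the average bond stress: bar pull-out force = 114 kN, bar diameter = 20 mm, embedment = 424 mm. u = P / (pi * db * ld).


u = P / (pi * db * ld)
= 114 * 1000 / (pi * 20 * 424)
= 4.279 MPa

4.279


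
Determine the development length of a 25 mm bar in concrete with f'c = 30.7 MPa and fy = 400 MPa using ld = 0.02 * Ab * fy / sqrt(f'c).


Ab = pi * 25^2 / 4 = 490.874 mm2
ld = 0.02 * 490.874 * 400 / sqrt(30.7)
= 708.7 mm

708.7


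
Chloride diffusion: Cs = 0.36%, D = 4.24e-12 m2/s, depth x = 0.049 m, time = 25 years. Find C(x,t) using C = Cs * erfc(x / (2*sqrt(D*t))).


t_seconds = 25 * 365.25 * 24 * 3600 = 788940000.0 s
arg = 0.049 / (2 * sqrt(4.24e-12 * 788940000.0))
= 0.4236
erfc(0.4236) = 0.5491
C = 0.36 * 0.5491 = 0.1977%

0.1977


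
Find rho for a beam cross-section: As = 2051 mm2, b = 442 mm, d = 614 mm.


rho = As / (b * d)
= 2051 / (442 * 614)
= 0.0076

0.0076


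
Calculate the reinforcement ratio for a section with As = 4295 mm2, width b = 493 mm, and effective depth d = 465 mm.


rho = As / (b * d)
= 4295 / (493 * 465)
= 0.0187

0.0187


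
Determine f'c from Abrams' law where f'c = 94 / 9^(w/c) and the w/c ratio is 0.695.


f'c = 94 / 9^0.695
= 94 / 4.605
= 20.41 MPa

20.41


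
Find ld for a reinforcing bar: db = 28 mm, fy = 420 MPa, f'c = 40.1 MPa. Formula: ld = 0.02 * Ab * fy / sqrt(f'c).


Ab = pi * 28^2 / 4 = 615.752 mm2
ld = 0.02 * 615.752 * 420 / sqrt(40.1)
= 816.8 mm

816.8


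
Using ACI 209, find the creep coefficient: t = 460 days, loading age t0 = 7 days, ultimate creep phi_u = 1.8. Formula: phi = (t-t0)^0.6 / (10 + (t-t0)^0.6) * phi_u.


dt = 460 - 7 = 453
phi = 453^0.6 / (10 + 453^0.6) * 1.8
= 1.434

1.434


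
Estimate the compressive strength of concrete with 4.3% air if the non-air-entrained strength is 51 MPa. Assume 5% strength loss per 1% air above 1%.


Strength loss = (4.3 - 1) * 5 = 16.5%
f'c = 51 * (1 - 16.5/100)
= 42.59 MPa

42.59


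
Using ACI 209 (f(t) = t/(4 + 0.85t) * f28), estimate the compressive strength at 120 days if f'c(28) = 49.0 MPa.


f(120) = 120 / (4 + 0.85 * 120) * 49.0
= 120 / 106.0 * 49.0
= 55.47 MPa

55.47


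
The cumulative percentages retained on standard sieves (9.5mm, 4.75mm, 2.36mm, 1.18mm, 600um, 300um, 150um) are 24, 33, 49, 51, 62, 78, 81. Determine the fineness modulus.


FM = sum(cumulative % retained) / 100
= 378 / 100
= 3.78

3.78


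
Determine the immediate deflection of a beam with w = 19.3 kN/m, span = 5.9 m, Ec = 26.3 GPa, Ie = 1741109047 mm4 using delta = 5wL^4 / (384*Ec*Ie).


Convert: L = 5.9 m = 5900 mm, Ec = 26.3 GPa = 26300 MPa
delta = 5 * 19.3 * 5900^4 / (384 * 26300 * 1741109047)
= 6.65 mm

6.65


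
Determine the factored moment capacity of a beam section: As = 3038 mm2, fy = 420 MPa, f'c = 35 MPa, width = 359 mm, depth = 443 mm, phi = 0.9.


a = As * fy / (0.85 * f'c * b)
= 3038 * 420 / (0.85 * 35 * 359)
= 119.4691 mm
Mn = As * fy * (d - a/2) / 10^6
= 489.0314 kN-m
phi*Mn = 0.9 * 489.0314 = 440.13 kN-m

440.13


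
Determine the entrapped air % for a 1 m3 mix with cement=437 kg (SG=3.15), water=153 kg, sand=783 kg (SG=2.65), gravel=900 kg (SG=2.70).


Vol cement = 437 / (3.15 * 1000) = 0.13873 m3
Vol water = 153 / 1000 = 0.153 m3
Vol sand = 783 / (2.65 * 1000) = 0.295472 m3
Vol gravel = 900 / (2.70 * 1000) = 0.333333 m3
Total solid + water volume = 0.920535 m3
Air = (1 - 0.920535) * 100 = 7.95%

7.95


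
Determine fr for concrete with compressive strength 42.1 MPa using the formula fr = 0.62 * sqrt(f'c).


fr = 0.62 * sqrt(42.1)
= 4.023 MPa

4.023


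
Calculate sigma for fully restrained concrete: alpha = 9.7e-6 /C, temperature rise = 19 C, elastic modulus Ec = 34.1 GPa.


sigma = alpha * dT * Ec
= 9.7e-6 * 19 * 34.1 * 1000
= 6.285 MPa

6.285


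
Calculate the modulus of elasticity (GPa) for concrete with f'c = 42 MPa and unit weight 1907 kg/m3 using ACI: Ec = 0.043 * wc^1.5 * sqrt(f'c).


Ec = 0.043 * 1907^1.5 * sqrt(42) / 1000
= 23.21 GPa

23.21


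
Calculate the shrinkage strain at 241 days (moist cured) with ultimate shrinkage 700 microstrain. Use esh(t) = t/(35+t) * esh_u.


esh(241) = 241 / (35 + 241) * 700
= 241 / 276 * 700
= 611.2 microstrain

611.2


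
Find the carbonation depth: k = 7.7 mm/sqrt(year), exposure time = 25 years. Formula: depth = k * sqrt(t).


depth = k * sqrt(t)
= 7.7 * sqrt(25)
= 38.5 mm

38.5


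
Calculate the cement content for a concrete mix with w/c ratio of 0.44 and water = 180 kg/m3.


Cement = water / (w/c)
= 180 / 0.44
= 409.1 kg/m3

409.1


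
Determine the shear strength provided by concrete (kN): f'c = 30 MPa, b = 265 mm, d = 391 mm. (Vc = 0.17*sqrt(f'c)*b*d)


Vc = 0.17 * sqrt(30) * 265 * 391 / 1000
= 96.48 kN

96.48


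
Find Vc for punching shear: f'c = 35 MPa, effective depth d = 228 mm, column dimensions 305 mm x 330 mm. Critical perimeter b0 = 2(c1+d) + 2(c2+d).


b0 = 2*(305 + 228) + 2*(330 + 228) = 2182 mm
Vc = 0.33 * sqrt(35) * 2182 * 228 / 1000
= 971.26 kN

971.26


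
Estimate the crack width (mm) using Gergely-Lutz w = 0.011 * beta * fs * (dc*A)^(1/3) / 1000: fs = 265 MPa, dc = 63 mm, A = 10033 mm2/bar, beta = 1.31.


w = 0.011 * beta * fs * (dc * A)^(1/3) / 1000
= 0.011 * 1.31 * 265 * (63 * 10033)^(1/3) / 1000
= 0.328 mm

0.328


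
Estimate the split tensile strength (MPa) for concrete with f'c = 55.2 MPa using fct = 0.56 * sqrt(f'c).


fct = 0.56 * sqrt(55.2)
= 0.56 * 7.43
= 4.161 MPa

4.161


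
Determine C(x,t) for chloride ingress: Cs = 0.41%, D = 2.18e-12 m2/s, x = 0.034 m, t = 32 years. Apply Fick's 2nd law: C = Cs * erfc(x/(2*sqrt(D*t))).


t_seconds = 32 * 365.25 * 24 * 3600 = 1009843200.0 s
arg = 0.034 / (2 * sqrt(2.18e-12 * 1009843200.0))
= 0.3623
erfc(0.3623) = 0.6084
C = 0.41 * 0.6084 = 0.2494%

0.2494


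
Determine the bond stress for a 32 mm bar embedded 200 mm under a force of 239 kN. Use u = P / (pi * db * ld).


u = P / (pi * db * ld)
= 239 * 1000 / (pi * 32 * 200)
= 11.887 MPa

11.887


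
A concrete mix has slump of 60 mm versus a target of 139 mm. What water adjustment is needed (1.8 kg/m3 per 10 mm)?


Difference = 139 - 60 = 79 mm
Water adjustment = 79 * 1.8 / 10 = 14.2 kg/m3

14.2


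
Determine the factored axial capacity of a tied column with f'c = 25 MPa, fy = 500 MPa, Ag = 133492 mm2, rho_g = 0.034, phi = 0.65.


Ast = rho * Ag = 0.034 * 133492 = 4538.728 mm2
phi*Pn = 0.65 * 0.80 * (0.85 * 25 * (133492 - 4538.728) + 500 * 4538.728) / 1000
= 2605.0 kN

2605.0


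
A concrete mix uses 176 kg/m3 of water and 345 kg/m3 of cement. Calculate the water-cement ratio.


w/c = water / cement
w/c = 176 / 345 = 0.51

0.51


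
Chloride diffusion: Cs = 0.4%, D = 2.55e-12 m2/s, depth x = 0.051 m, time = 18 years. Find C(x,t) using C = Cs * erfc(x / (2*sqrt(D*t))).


t_seconds = 18 * 365.25 * 24 * 3600 = 568036800.0 s
arg = 0.051 / (2 * sqrt(2.55e-12 * 568036800.0))
= 0.67
erfc(0.67) = 0.3434
C = 0.4 * 0.3434 = 0.1373%

0.1373


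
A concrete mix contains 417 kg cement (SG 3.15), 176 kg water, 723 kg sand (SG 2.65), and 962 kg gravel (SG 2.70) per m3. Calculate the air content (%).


Vol cement = 417 / (3.15 * 1000) = 0.132381 m3
Vol water = 176 / 1000 = 0.176 m3
Vol sand = 723 / (2.65 * 1000) = 0.27283 m3
Vol gravel = 962 / (2.70 * 1000) = 0.356296 m3
Total solid + water volume = 0.937507 m3
Air = (1 - 0.937507) * 100 = 6.25%

6.25


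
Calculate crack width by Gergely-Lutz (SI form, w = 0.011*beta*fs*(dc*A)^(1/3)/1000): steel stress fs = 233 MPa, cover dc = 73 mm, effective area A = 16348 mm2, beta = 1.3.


w = 0.011 * beta * fs * (dc * A)^(1/3) / 1000
= 0.011 * 1.3 * 233 * (73 * 16348)^(1/3) / 1000
= 0.353 mm

0.353


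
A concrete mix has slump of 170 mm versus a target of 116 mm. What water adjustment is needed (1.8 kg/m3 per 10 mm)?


Difference = 116 - 170 = -54 mm
Water adjustment = -54 * 1.8 / 10 = -9.7 kg/m3

-9.7


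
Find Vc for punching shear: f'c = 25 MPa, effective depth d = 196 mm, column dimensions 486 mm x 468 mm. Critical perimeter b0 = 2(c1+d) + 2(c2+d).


b0 = 2*(486 + 196) + 2*(468 + 196) = 2692 mm
Vc = 0.33 * sqrt(25) * 2692 * 196 / 1000
= 870.59 kN

870.59


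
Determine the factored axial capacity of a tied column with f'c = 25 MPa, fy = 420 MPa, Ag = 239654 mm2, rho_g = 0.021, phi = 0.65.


Ast = rho * Ag = 0.021 * 239654 = 5032.734 mm2
phi*Pn = 0.65 * 0.80 * (0.85 * 25 * (239654 - 5032.734) + 420 * 5032.734) / 1000
= 3691.71 kN

3691.71


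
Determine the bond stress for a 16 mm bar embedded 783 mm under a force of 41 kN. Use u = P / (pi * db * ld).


u = P / (pi * db * ld)
= 41 * 1000 / (pi * 16 * 783)
= 1.042 MPa

1.042


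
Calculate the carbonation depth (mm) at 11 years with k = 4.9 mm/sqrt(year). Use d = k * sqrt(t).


depth = k * sqrt(t)
= 4.9 * sqrt(11)
= 16.25 mm

16.25


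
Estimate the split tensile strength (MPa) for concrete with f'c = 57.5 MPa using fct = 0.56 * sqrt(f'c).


fct = 0.56 * sqrt(57.5)
= 0.56 * 7.583
= 4.246 MPa

4.246


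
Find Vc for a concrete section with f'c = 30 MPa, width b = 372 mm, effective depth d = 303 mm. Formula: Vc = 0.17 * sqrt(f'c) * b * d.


Vc = 0.17 * sqrt(30) * 372 * 303 / 1000
= 104.95 kN

104.95


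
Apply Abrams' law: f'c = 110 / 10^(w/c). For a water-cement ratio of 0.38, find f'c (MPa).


f'c = 110 / 10^0.38
= 110 / 2.399
= 45.86 MPa

45.86


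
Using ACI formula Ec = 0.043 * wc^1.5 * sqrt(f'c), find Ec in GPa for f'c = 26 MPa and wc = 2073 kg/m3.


Ec = 0.043 * 2073^1.5 * sqrt(26) / 1000
= 20.69 GPa

20.69


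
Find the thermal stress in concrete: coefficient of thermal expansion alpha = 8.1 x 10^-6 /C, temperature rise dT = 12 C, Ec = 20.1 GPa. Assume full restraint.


sigma = alpha * dT * Ec
= 8.1e-6 * 12 * 20.1 * 1000
= 1.954 MPa

1.954


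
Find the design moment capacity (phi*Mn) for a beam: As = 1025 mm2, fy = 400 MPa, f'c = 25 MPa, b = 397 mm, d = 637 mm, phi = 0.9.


a = As * fy / (0.85 * f'c * b)
= 1025 * 400 / (0.85 * 25 * 397)
= 48.5998 mm
Mn = As * fy * (d - a/2) / 10^6
= 251.207 kN-m
phi*Mn = 0.9 * 251.207 = 226.09 kN-m

226.09


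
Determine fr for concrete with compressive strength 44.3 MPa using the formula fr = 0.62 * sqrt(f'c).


fr = 0.62 * sqrt(44.3)
= 4.127 MPa

4.127


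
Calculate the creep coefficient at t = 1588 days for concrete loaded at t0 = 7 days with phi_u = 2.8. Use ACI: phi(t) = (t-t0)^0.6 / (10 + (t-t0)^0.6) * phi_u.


dt = 1588 - 7 = 1581
phi = 1581^0.6 / (10 + 1581^0.6) * 2.8
= 2.499

2.499


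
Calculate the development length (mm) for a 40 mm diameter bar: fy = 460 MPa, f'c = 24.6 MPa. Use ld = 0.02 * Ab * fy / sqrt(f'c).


Ab = pi * 40^2 / 4 = 1256.637 mm2
ld = 0.02 * 1256.637 * 460 / sqrt(24.6)
= 2330.9 mm

2330.9


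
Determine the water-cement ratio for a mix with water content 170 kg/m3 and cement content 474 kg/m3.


w/c = water / cement
w/c = 170 / 474 = 0.359

0.359


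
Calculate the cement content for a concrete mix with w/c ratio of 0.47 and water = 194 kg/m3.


Cement = water / (w/c)
= 194 / 0.47
= 412.8 kg/m3

412.8


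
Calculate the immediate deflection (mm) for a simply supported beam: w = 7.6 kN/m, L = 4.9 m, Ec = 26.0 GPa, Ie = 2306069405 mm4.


Convert: L = 4.9 m = 4900 mm, Ec = 26.0 GPa = 26000 MPa
delta = 5 * 7.6 * 4900^4 / (384 * 26000 * 2306069405)
= 0.95 mm

0.95


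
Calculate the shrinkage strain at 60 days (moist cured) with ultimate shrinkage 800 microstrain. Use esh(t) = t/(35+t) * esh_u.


esh(60) = 60 / (35 + 60) * 800
= 60 / 95 * 800
= 505.3 microstrain

505.3


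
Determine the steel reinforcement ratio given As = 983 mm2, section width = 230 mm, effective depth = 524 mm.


rho = As / (b * d)
= 983 / (230 * 524)
= 0.0082

0.0082


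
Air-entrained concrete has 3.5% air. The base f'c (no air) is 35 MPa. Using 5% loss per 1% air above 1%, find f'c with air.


Strength loss = (3.5 - 1) * 5 = 12.5%
f'c = 35 * (1 - 12.5/100)
= 30.62 MPa

30.62


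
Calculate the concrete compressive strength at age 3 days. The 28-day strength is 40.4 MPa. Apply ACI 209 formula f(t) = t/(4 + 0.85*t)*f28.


f(3) = 3 / (4 + 0.85 * 3) * 40.4
= 3 / 6.55 * 40.4
= 18.5 MPa

18.5


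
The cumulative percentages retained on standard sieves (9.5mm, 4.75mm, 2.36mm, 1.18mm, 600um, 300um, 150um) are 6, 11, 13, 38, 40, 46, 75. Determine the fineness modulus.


FM = sum(cumulative % retained) / 100
= 229 / 100
= 2.29

2.29


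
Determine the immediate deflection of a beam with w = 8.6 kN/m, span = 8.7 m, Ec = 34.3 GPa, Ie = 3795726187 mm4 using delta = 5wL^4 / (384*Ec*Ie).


Convert: L = 8.7 m = 8700 mm, Ec = 34.3 GPa = 34300 MPa
delta = 5 * 8.6 * 8700^4 / (384 * 34300 * 3795726187)
= 4.93 mm

4.93


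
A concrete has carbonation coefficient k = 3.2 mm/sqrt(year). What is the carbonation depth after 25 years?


depth = k * sqrt(t)
= 3.2 * sqrt(25)
= 16.0 mm

16.0


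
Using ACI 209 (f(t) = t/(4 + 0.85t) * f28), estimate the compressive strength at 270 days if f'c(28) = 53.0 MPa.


f(270) = 270 / (4 + 0.85 * 270) * 53.0
= 270 / 233.5 * 53.0
= 61.28 MPa

61.28


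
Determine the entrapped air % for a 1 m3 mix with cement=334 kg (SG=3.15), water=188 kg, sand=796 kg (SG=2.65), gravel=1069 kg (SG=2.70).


Vol cement = 334 / (3.15 * 1000) = 0.106032 m3
Vol water = 188 / 1000 = 0.188 m3
Vol sand = 796 / (2.65 * 1000) = 0.300377 m3
Vol gravel = 1069 / (2.70 * 1000) = 0.395926 m3
Total solid + water volume = 0.990335 m3
Air = (1 - 0.990335) * 100 = 0.97%

0.97


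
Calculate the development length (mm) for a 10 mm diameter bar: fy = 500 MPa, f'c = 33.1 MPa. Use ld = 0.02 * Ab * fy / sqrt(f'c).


Ab = pi * 10^2 / 4 = 78.54 mm2
ld = 0.02 * 78.54 * 500 / sqrt(33.1)
= 136.5 mm

136.5


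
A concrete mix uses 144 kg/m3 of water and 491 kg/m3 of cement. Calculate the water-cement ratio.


w/c = water / cement
w/c = 144 / 491 = 0.293

0.293


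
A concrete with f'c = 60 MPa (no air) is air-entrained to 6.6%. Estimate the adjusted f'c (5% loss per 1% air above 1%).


Strength loss = (6.6 - 1) * 5 = 28.0%
f'c = 60 * (1 - 28.0/100)
= 43.2 MPa

43.2


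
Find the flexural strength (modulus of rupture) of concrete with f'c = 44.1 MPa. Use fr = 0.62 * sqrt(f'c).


fr = 0.62 * sqrt(44.1)
= 4.117 MPa

4.117


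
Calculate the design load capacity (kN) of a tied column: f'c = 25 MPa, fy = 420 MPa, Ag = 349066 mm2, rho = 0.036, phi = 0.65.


Ast = rho * Ag = 0.036 * 349066 = 12566.376 mm2
phi*Pn = 0.65 * 0.80 * (0.85 * 25 * (349066 - 12566.376) + 420 * 12566.376) / 1000
= 6462.82 kN

6462.82


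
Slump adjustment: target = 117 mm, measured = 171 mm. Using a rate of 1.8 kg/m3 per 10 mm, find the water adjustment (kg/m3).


Difference = 117 - 171 = -54 mm
Water adjustment = -54 * 1.8 / 10 = -9.7 kg/m3

-9.7


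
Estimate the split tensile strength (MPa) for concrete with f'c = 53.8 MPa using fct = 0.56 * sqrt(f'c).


fct = 0.56 * sqrt(53.8)
= 0.56 * 7.335
= 4.108 MPa

4.108


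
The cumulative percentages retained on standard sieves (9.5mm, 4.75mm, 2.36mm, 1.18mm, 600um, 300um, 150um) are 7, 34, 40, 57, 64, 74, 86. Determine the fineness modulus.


FM = sum(cumulative % retained) / 100
= 362 / 100
= 3.62

3.62


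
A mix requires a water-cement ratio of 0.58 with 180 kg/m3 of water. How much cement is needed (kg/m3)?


Cement = water / (w/c)
= 180 / 0.58
= 310.3 kg/m3

310.3


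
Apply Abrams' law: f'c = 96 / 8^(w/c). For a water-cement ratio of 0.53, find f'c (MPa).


f'c = 96 / 8^0.53
= 96 / 3.01
= 31.89 MPa

31.89


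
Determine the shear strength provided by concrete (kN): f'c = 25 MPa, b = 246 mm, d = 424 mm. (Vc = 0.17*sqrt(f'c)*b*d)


Vc = 0.17 * sqrt(25) * 246 * 424 / 1000
= 88.66 kN

88.66


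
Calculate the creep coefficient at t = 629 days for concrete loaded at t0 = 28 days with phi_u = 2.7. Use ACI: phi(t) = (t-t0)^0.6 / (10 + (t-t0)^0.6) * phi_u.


dt = 629 - 28 = 601
phi = 601^0.6 / (10 + 601^0.6) * 2.7
= 2.222

2.222


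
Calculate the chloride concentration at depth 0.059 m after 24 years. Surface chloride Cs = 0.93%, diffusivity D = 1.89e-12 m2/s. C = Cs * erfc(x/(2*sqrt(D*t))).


t_seconds = 24 * 365.25 * 24 * 3600 = 757382400.0 s
arg = 0.059 / (2 * sqrt(1.89e-12 * 757382400.0))
= 0.7797
erfc(0.7797) = 0.2702
C = 0.93 * 0.2702 = 0.2513%

0.2513


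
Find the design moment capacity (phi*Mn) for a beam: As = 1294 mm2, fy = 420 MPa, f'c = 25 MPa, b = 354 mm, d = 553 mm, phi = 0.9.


a = As * fy / (0.85 * f'c * b)
= 1294 * 420 / (0.85 * 25 * 354)
= 72.2473 mm
Mn = As * fy * (d - a/2) / 10^6
= 280.912 kN-m
phi*Mn = 0.9 * 280.912 = 252.82 kN-m

252.82


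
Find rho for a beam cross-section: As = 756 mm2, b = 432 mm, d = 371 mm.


rho = As / (b * d)
= 756 / (432 * 371)
= 0.0047

0.0047


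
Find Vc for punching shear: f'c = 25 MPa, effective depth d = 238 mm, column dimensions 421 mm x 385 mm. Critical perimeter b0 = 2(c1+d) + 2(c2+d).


b0 = 2*(421 + 238) + 2*(385 + 238) = 2564 mm
Vc = 0.33 * sqrt(25) * 2564 * 238 / 1000
= 1006.88 kN

1006.88


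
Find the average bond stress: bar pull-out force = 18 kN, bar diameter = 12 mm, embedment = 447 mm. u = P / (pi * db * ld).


u = P / (pi * db * ld)
= 18 * 1000 / (pi * 12 * 447)
= 1.068 MPa

1.068


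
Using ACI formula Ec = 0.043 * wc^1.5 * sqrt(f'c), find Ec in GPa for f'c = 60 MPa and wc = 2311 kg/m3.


Ec = 0.043 * 2311^1.5 * sqrt(60) / 1000
= 37.0 GPa

37.0


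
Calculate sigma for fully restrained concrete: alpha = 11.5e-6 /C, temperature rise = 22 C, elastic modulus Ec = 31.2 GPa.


sigma = alpha * dT * Ec
= 11.5e-6 * 22 * 31.2 * 1000
= 7.894 MPa

7.894


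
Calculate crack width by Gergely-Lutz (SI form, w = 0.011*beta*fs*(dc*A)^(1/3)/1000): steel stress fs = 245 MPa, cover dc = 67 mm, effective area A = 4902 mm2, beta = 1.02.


w = 0.011 * beta * fs * (dc * A)^(1/3) / 1000
= 0.011 * 1.02 * 245 * (67 * 4902)^(1/3) / 1000
= 0.19 mm

0.19


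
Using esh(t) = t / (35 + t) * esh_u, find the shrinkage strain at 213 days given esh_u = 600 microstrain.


esh(213) = 213 / (35 + 213) * 600
= 213 / 248 * 600
= 515.3 microstrain

515.3


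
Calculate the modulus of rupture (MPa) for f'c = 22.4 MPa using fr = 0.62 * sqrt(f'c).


fr = 0.62 * sqrt(22.4)
= 2.934 MPa

2.934


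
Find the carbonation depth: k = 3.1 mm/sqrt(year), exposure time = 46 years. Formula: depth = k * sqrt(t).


depth = k * sqrt(t)
= 3.1 * sqrt(46)
= 21.03 mm

21.03


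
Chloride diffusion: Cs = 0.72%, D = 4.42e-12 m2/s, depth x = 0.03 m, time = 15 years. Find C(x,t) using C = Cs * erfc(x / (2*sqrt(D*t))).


t_seconds = 15 * 365.25 * 24 * 3600 = 473364000.0 s
arg = 0.03 / (2 * sqrt(4.42e-12 * 473364000.0))
= 0.3279
erfc(0.3279) = 0.6428
C = 0.72 * 0.6428 = 0.4628%

0.4628


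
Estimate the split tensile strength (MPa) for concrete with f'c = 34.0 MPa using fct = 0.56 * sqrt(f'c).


fct = 0.56 * sqrt(34.0)
= 0.56 * 5.831
= 3.265 MPa

3.265


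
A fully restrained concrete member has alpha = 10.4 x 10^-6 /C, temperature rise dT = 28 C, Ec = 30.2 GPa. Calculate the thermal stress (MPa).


sigma = alpha * dT * Ec
= 10.4e-6 * 28 * 30.2 * 1000
= 8.794 MPa

8.794


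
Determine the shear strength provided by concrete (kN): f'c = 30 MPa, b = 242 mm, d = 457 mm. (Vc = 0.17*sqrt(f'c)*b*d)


Vc = 0.17 * sqrt(30) * 242 * 457 / 1000
= 102.98 kN

102.98


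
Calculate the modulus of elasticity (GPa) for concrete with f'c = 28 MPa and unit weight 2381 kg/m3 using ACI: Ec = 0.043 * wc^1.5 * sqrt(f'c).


Ec = 0.043 * 2381^1.5 * sqrt(28) / 1000
= 26.44 GPa

26.44


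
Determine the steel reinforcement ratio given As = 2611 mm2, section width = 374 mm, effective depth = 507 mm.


rho = As / (b * d)
= 2611 / (374 * 507)
= 0.0138

0.0138


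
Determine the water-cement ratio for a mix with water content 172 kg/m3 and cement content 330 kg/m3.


w/c = water / cement
w/c = 172 / 330 = 0.521

0.521


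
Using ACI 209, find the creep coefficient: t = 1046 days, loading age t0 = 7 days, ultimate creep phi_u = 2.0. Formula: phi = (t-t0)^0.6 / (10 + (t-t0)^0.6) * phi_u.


dt = 1046 - 7 = 1039
phi = 1039^0.6 / (10 + 1039^0.6) * 2.0
= 1.732

1.732


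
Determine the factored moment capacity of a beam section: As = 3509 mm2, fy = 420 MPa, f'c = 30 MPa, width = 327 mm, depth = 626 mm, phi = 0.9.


a = As * fy / (0.85 * f'c * b)
= 3509 * 420 / (0.85 * 30 * 327)
= 176.744 mm
Mn = As * fy * (d - a/2) / 10^6
= 792.3454 kN-m
phi*Mn = 0.9 * 792.3454 = 713.11 kN-m

713.11


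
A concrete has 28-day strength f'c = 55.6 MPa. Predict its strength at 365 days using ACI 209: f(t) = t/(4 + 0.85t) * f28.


f(365) = 365 / (4 + 0.85 * 365) * 55.6
= 365 / 314.25 * 55.6
= 64.58 MPa

64.58


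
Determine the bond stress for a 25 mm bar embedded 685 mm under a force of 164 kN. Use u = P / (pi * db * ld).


u = P / (pi * db * ld)
= 164 * 1000 / (pi * 25 * 685)
= 3.048 MPa

3.048


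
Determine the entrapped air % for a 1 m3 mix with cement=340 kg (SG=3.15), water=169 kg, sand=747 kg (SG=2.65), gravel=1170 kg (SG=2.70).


Vol cement = 340 / (3.15 * 1000) = 0.107937 m3
Vol water = 169 / 1000 = 0.169 m3
Vol sand = 747 / (2.65 * 1000) = 0.281887 m3
Vol gravel = 1170 / (2.70 * 1000) = 0.433333 m3
Total solid + water volume = 0.992157 m3
Air = (1 - 0.992157) * 100 = 0.78%

0.78


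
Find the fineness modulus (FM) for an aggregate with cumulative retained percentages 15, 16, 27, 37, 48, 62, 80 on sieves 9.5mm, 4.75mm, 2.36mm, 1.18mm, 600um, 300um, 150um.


FM = sum(cumulative % retained) / 100
= 285 / 100
= 2.85

2.85


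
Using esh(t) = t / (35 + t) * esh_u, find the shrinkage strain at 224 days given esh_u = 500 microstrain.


esh(224) = 224 / (35 + 224) * 500
= 224 / 259 * 500
= 432.4 microstrain

432.4


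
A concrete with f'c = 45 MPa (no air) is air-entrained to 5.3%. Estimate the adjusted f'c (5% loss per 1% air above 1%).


Strength loss = (5.3 - 1) * 5 = 21.5%
f'c = 45 * (1 - 21.5/100)
= 35.33 MPa

35.33


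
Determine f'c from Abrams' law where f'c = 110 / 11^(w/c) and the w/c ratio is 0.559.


f'c = 110 / 11^0.559
= 110 / 3.821
= 28.79 MPa

28.79


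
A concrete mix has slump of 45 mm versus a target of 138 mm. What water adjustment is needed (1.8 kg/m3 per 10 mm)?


Difference = 138 - 45 = 93 mm
Water adjustment = 93 * 1.8 / 10 = 16.7 kg/m3

16.7


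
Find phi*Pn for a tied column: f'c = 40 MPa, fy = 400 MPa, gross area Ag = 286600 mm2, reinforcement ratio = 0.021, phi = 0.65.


Ast = rho * Ag = 0.021 * 286600 = 6018.6 mm2
phi*Pn = 0.65 * 0.80 * (0.85 * 40 * (286600 - 6018.6) + 400 * 6018.6) / 1000
= 6212.55 kN

6212.55


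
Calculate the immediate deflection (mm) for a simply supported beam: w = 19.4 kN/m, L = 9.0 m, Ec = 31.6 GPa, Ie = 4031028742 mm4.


Convert: L = 9.0 m = 9000 mm, Ec = 31.6 GPa = 31600 MPa
delta = 5 * 19.4 * 9000^4 / (384 * 31600 * 4031028742)
= 13.01 mm

13.01


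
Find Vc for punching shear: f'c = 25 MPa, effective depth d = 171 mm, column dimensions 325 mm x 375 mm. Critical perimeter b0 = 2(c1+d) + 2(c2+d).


b0 = 2*(325 + 171) + 2*(375 + 171) = 2084 mm
Vc = 0.33 * sqrt(25) * 2084 * 171 / 1000
= 588.0 kN

588.0
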